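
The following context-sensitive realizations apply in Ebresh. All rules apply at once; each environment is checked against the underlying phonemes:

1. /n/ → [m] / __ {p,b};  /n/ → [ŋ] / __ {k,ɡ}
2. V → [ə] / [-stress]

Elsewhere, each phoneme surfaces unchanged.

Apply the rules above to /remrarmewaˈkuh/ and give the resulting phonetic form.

[rəmrərməwəˈkuh]

/r/ — not in any rule's target class → [r].
/e/ (between /r/ and /m/): in an unstressed syllable, so rule 2 applies → [ə].
/m/ (between /e/ and /r/) is unaffected → [m].
/r/ stays [r].
/a/ — between /r/ and /r/, in an unstressed syllable — surfaces as [ə] (rule 2).
/r/ (between /a/ and /m/) is unaffected → [r].
/m/ stays [m].
/e/ (between /m/ and /w/) occurs in an unstressed syllable → [ə] by rule 2.
/w/ — not in any rule's target class → [w].
/a/ (between /w/ and /k/) occurs in an unstressed syllable → [ə] by rule 2.
/k/ (between /a/ and /u/): no rule targets it → [k].
/u/ (between /k/ and /h/) fails the environment for rule 2, so it stays [u].
/h/ (word-final): no rule targets it → [h].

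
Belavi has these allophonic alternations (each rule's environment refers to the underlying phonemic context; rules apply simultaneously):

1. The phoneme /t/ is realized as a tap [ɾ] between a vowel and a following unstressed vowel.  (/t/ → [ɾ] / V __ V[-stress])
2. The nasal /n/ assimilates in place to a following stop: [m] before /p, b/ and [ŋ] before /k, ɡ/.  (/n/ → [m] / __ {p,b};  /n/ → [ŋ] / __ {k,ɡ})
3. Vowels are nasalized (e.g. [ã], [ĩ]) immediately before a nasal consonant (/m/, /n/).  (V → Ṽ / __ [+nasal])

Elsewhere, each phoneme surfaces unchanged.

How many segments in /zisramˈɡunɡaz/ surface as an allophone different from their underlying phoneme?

Segments that undergo a rule: /a/ → [ã] (rule 3); /u/ → [ũ] (rule 3); /n/ → [ŋ] (rule 2).
All other segments surface unchanged.

3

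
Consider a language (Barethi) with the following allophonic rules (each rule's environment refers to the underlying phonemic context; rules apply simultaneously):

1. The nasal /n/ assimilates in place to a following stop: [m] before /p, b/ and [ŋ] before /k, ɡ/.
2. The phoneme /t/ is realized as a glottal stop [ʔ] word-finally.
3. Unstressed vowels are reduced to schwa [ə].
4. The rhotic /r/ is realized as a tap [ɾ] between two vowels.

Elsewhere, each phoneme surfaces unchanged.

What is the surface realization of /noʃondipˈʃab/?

[nəʃəndəpˈʃab]

/n/ (word-initial): rule 1 targets it, but not before a labial or velar stop → unchanged [n].
Rule 3 applies to /o/ (between /n/ and /ʃ/: in an unstressed syllable) → [ə].
/ʃ/ stays [ʃ].
/o/ (between /ʃ/ and /n/) occurs in an unstressed syllable → [ə] by rule 3.
/n/ (between /o/ and /d/) is in the target of rule 1 but the environment (before a labial or velar stop) is not met → [n].
/d/ — not in any rule's target class → [d].
/i/ meets the environment for rule 3 (in an unstressed syllable) → [ə].
/p/ stays [p].
/ʃ/ (between /p/ and /a/) is unaffected → [ʃ].
/a/ (between /ʃ/ and /b/) fails the environment for rule 3, so it stays [a].
/b/ — not in any rule's target class → [b].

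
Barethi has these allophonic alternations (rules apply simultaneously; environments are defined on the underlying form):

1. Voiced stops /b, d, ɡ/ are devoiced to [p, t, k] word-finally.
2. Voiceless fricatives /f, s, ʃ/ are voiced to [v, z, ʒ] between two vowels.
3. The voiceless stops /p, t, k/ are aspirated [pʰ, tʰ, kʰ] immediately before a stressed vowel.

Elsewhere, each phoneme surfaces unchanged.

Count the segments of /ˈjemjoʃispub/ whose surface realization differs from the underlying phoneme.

Segments that undergo a rule: /ʃ/ → [ʒ] (rule 2); /b/ → [p] (rule 1).
All other segments surface unchanged.

2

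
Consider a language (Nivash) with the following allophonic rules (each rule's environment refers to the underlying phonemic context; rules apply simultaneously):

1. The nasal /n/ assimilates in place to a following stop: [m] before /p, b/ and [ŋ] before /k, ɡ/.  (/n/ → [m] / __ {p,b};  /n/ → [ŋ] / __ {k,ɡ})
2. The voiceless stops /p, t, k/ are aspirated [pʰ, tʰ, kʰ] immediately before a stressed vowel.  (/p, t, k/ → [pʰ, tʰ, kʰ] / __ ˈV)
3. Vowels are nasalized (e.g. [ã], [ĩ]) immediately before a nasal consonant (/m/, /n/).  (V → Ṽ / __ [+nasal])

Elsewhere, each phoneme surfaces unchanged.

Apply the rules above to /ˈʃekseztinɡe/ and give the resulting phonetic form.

[ˈʃekseztĩŋɡe]

/ʃ/ — not in any rule's target class → [ʃ].
/e/ (between /ʃ/ and /k/): rule 3 targets it, but not before a nasal consonant → unchanged [e].
/k/ (between /e/ and /s/) fails the environment for rule 2, so it stays [k].
/s/ stays [s].
/e/ — between /s/ and /z/; rule 3 does not apply here → [e].
/z/ (between /e/ and /t/) is unaffected → [z].
/t/ (between /z/ and /i/) is in the target of rule 2 but the environment (immediately before a stressed vowel) is not met → [t].
/i/ (between /t/ and /n/): before a nasal consonant, so rule 3 applies → [ĩ].
/n/ — between /i/ and /ɡ/, before a labial or velar stop — surfaces as [ŋ] (rule 1).
/ɡ/ — not in any rule's target class → [ɡ].
/e/ (word-final) fails the environment for rule 3, so it stays [e].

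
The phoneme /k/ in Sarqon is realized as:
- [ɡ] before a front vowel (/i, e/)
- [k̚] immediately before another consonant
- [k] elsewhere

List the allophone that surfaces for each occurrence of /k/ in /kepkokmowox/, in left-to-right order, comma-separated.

Occurrence 1 (position 1): before a front vowel (/i, e/) → [ɡ].
Occurrence 2 (position 4): no conditioning environment matches → elsewhere allophone [k].
Occurrence 3 (position 6): immediately before another consonant → [k̚].

[ɡ], [k], [k̚]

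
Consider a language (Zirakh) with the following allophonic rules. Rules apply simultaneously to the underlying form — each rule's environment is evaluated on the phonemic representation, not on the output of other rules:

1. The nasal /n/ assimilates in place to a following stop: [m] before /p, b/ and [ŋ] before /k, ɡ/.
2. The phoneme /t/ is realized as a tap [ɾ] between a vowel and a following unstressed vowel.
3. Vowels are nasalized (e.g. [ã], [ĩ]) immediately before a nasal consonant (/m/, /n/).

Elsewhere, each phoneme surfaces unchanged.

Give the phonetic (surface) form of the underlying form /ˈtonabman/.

/t/ — word-initial; rule 2 does not apply here → [t].
/o/ meets the environment for rule 3 (before a nasal consonant) → [õ].
/n/ — between /o/ and /a/; rule 1 does not apply here → [n].
/a/ (between /n/ and /b/) is in the target of rule 3 but the environment (before a nasal consonant) is not met → [a].
/b/ stays [b].
/m/ (between /b/ and /a/): no rule targets it → [m].
/a/ (between /m/ and /n/) occurs before a nasal consonant → [ã] by rule 3.
/n/ (word-final) is in the target of rule 1 but the environment (before a labial or velar stop) is not met → [n].

[ˈtõnabmãn]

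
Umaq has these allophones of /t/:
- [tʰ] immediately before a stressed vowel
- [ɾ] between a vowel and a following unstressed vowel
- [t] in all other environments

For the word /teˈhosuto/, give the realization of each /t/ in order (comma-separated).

[t], [ɾ]

Occurrence 1 (position 1): no conditioning environment matches → elsewhere allophone [t].
Occurrence 2 (position 7): between a vowel and an unstressed vowel → [ɾ].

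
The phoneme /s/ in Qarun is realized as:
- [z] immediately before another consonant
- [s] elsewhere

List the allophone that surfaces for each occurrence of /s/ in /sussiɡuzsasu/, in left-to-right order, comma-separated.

[s], [z], [s], [s], [s]

Occurrence 1 (position 1): no conditioning environment matches → elsewhere allophone [s].
Occurrence 2 (position 3): immediately before another consonant → [z].
Occurrence 3 (position 4): no conditioning environment matches → elsewhere allophone [s].
Occurrence 4 (position 9): no conditioning environment matches → elsewhere allophone [s].
Occurrence 5 (position 11): no conditioning environment matches → elsewhere allophone [s].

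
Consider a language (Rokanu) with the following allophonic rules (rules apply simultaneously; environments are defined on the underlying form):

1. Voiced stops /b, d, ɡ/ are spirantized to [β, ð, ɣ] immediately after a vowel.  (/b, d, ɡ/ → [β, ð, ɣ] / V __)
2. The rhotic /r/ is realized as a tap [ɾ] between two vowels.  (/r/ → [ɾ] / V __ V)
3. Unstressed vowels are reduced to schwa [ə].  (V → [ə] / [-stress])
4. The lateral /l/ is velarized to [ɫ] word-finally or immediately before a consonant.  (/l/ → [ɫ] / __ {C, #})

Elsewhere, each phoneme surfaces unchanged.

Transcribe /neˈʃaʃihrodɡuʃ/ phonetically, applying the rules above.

/n/ (word-initial): no rule targets it → [n].
/e/ — between /n/ and /ʃ/, in an unstressed syllable — surfaces as [ə] (rule 3).
/ʃ/ (between /e/ and /a/) is unaffected → [ʃ].
/a/ (between /ʃ/ and /ʃ/) is in the target of rule 3 but the environment (in an unstressed syllable) is not met → [a].
/ʃ/ (between /a/ and /i/): no rule targets it → [ʃ].
/i/ (between /ʃ/ and /h/) occurs in an unstressed syllable → [ə] by rule 3.
/h/ (between /i/ and /r/) is unaffected → [h].
/r/ (between /h/ and /o/) is in the target of rule 2 but the environment (between two vowels) is not met → [r].
/o/ — between /r/ and /d/, in an unstressed syllable — surfaces as [ə] (rule 3).
/d/ — between /o/ and /ɡ/, immediately after a vowel — surfaces as [ð] (rule 1).
/ɡ/ — between /d/ and /u/; rule 1 does not apply here → [ɡ].
/u/ (between /ɡ/ and /ʃ/): in an unstressed syllable, so rule 3 applies → [ə].
/ʃ/ — not in any rule's target class → [ʃ].

[nəˈʃaʃəhrəðɡəʃ]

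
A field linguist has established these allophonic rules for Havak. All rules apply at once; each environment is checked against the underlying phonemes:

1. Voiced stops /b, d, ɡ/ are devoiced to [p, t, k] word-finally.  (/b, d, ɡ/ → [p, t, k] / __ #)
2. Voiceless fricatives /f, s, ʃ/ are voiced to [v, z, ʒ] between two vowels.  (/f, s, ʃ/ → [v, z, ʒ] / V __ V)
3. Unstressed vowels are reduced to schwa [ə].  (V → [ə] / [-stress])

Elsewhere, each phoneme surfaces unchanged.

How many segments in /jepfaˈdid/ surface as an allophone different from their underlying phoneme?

Segments that undergo a rule: /e/ → [ə] (rule 3); /a/ → [ə] (rule 3); /d/ → [t] (rule 1).
All other segments surface unchanged.

3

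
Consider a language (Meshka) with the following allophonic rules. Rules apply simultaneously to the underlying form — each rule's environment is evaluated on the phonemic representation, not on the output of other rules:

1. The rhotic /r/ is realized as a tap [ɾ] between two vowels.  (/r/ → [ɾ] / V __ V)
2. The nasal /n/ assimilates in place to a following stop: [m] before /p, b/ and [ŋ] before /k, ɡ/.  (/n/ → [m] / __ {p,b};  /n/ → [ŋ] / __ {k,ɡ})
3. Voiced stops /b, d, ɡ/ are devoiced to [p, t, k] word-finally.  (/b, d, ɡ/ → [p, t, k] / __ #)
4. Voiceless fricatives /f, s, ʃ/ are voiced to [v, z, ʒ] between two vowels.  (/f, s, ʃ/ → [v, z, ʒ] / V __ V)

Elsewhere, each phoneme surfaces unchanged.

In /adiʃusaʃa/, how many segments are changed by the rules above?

3

Segments that undergo a rule: /ʃ/ → [ʒ] (rule 4); /s/ → [z] (rule 4); /ʃ/ → [ʒ] (rule 4).
All other segments surface unchanged.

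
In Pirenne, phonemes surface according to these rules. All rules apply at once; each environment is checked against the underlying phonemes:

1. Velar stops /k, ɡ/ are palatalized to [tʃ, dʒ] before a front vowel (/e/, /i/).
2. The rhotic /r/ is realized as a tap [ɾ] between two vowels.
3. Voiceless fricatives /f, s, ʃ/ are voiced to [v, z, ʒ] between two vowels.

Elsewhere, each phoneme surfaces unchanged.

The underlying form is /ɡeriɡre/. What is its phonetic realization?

[dʒeɾiɡre]

/ɡ/ meets the environment for rule 1 (before a front vowel) → [dʒ].
/e/ stays [e].
/r/ meets the environment for rule 2 (between two vowels) → [ɾ].
/i/ stays [i].
/ɡ/ — between /i/ and /r/; rule 1 does not apply here → [ɡ].
/r/ (between /ɡ/ and /e/) is in the target of rule 2 but the environment (between two vowels) is not met → [r].
/e/ (word-final) is unaffected → [e].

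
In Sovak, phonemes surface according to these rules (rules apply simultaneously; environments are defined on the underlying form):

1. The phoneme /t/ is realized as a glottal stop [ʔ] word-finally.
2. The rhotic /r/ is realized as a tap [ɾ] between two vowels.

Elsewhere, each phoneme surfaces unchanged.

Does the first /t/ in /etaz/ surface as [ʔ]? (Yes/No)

No

/t/ (between /e/ and /a/) fails the environment for rule 1, so it stays [t].
The actual realization is [t], not [ʔ].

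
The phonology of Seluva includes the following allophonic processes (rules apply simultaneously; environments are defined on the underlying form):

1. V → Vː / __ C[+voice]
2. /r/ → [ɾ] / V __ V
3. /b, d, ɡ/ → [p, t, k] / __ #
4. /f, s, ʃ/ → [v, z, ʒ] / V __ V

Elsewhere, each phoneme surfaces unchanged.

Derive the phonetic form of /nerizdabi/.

/n/ — not in any rule's target class → [n].
/e/ — between /n/ and /r/, before a voiced consonant — surfaces as [eː] (rule 1).
Rule 2 applies to /r/ (between /e/ and /i/: between two vowels) → [ɾ].
/i/ — between /r/ and /z/, before a voiced consonant — surfaces as [iː] (rule 1).
/z/ (between /i/ and /d/) is unaffected → [z].
/d/ (between /z/ and /a/) fails the environment for rule 3, so it stays [d].
Rule 1 applies to /a/ (between /d/ and /b/: before a voiced consonant) → [aː].
/b/ (between /a/ and /i/) fails the environment for rule 3, so it stays [b].
/i/ (word-final): rule 1 targets it, but not before a voiced consonant → unchanged [i].

[neːɾiːzdaːbi]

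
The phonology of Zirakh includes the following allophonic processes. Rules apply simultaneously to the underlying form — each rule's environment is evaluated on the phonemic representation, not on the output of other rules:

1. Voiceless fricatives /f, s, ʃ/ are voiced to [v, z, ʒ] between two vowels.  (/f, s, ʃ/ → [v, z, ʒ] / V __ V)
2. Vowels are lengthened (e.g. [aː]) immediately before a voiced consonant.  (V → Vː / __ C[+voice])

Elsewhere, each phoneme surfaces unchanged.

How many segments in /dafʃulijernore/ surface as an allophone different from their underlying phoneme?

4

Segments that undergo a rule: /u/ → [uː] (rule 2); /i/ → [iː] (rule 2); /e/ → [eː] (rule 2); /o/ → [oː] (rule 2).
All other segments surface unchanged.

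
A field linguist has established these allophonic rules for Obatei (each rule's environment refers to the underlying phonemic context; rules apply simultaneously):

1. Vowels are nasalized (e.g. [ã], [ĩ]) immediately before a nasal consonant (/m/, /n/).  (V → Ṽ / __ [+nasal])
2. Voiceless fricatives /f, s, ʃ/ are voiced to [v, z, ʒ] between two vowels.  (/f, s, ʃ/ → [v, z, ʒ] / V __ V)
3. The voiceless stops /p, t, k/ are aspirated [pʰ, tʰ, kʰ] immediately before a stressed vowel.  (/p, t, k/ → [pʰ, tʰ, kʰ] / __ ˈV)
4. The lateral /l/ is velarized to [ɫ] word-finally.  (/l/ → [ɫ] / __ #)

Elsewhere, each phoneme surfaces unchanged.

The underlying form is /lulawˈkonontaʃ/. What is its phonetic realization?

[lulawˈkʰõnõntaʃ]

/l/ (word-initial): rule 4 targets it, but not word-finally → unchanged [l].
/u/ — between /l/ and /l/; rule 1 does not apply here → [u].
/l/ (between /u/ and /a/) is in the target of rule 4 but the environment (word-finally) is not met → [l].
/a/ (between /l/ and /w/) fails the environment for rule 1, so it stays [a].
/w/ (between /a/ and /k/): no rule targets it → [w].
/k/ (between /w/ and /o/) occurs immediately before a stressed vowel → [kʰ] by rule 3.
/o/ (between /k/ and /n/) occurs before a nasal consonant → [õ] by rule 1.
/n/ (between /o/ and /o/) is unaffected → [n].
/o/ — between /n/ and /n/, before a nasal consonant — surfaces as [õ] (rule 1).
/n/ (between /o/ and /t/): no rule targets it → [n].
/t/ (between /n/ and /a/) is in the target of rule 3 but the environment (immediately before a stressed vowel) is not met → [t].
/a/ (between /t/ and /ʃ/): rule 1 targets it, but not before a nasal consonant → unchanged [a].
/ʃ/ — word-final; rule 2 does not apply here → [ʃ].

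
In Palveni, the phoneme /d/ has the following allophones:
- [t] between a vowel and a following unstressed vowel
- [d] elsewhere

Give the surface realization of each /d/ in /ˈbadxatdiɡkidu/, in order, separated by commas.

[d], [d], [t]

Occurrence 1 (position 3): no conditioning environment matches → elsewhere allophone [d].
Occurrence 2 (position 7): no conditioning environment matches → elsewhere allophone [d].
Occurrence 3 (position 12): between a vowel and a following unstressed vowel → [t].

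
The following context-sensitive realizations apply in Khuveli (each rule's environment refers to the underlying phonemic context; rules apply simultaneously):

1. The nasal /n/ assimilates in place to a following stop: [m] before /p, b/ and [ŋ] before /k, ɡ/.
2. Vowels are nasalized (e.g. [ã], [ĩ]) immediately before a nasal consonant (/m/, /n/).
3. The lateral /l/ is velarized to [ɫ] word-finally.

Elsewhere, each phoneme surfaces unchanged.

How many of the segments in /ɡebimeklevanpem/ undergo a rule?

4

Segments that undergo a rule: /i/ → [ĩ] (rule 2); /a/ → [ã] (rule 2); /n/ → [m] (rule 1); /e/ → [ẽ] (rule 2).
All other segments surface unchanged.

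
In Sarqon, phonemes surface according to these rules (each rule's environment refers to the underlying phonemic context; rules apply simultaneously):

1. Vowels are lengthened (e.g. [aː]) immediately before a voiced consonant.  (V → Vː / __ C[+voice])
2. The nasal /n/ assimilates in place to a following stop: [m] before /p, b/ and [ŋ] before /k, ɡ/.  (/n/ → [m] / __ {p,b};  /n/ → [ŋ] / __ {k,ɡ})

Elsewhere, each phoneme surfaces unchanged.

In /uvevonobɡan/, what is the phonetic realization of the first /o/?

Rule 1 applies to /o/ (between /v/ and /n/: before a voiced consonant) → [oː].

[oː]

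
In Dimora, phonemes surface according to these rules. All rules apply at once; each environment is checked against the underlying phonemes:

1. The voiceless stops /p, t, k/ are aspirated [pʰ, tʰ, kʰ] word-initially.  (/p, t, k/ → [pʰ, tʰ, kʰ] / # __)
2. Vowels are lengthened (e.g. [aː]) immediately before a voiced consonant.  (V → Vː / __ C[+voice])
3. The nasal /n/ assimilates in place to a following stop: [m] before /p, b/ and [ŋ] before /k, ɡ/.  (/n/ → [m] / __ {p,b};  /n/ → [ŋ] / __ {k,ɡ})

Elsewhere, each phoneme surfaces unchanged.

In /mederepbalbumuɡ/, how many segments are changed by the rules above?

5

Segments that undergo a rule: /e/ → [eː] (rule 2); /e/ → [eː] (rule 2); /a/ → [aː] (rule 2); /u/ → [uː] (rule 2); /u/ → [uː] (rule 2).
All other segments surface unchanged.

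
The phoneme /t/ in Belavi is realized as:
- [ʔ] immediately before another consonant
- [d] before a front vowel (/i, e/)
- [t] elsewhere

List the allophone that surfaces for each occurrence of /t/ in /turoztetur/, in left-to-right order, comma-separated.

[t], [d], [t]

Occurrence 1 (position 1): no conditioning environment matches → elsewhere allophone [t].
Occurrence 2 (position 6): before a front vowel (/i, e/) → [d].
Occurrence 3 (position 8): no conditioning environment matches → elsewhere allophone [t].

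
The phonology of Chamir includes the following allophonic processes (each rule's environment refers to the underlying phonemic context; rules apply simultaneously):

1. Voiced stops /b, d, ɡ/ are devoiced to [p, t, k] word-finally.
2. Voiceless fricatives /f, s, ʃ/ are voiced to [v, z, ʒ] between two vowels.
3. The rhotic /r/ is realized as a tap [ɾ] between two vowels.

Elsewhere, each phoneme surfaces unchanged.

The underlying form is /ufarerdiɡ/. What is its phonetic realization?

/u/ (word-initial) is unaffected → [u].
/f/ (between /u/ and /a/) occurs between two vowels → [v] by rule 2.
/a/ stays [a].
/r/ meets the environment for rule 3 (between two vowels) → [ɾ].
/e/ — not in any rule's target class → [e].
/r/ (between /e/ and /d/) fails the environment for rule 3, so it stays [r].
/d/ — between /r/ and /i/; rule 1 does not apply here → [d].
/i/ stays [i].
/ɡ/ (word-final) occurs word-finally → [k] by rule 1.

[uvaɾerdik]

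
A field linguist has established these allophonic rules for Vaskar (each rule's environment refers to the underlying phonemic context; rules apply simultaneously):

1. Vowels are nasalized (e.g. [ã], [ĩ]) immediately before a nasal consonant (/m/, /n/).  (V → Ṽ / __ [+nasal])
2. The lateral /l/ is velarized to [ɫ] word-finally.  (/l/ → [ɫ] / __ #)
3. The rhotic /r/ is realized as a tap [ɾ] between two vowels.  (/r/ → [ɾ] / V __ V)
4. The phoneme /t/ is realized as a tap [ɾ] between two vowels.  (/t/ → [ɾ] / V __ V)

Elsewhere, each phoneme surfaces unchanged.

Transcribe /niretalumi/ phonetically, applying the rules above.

/i/ (between /n/ and /r/): rule 1 targets it, but not before a nasal consonant → unchanged [i].
/r/ — between /i/ and /e/, between two vowels — surfaces as [ɾ] (rule 3).
/e/ (between /r/ and /t/) is in the target of rule 1 but the environment (before a nasal consonant) is not met → [e].
/t/ — between /e/ and /a/, between two vowels — surfaces as [ɾ] (rule 4).
/a/ (between /t/ and /l/) fails the environment for rule 1, so it stays [a].
/l/ (between /a/ and /u/) fails the environment for rule 2, so it stays [l].
Rule 1 applies to /u/ (between /l/ and /m/: before a nasal consonant) → [ũ].
/i/ (word-final) fails the environment for rule 1, so it stays [i].

[niɾeɾalũmi]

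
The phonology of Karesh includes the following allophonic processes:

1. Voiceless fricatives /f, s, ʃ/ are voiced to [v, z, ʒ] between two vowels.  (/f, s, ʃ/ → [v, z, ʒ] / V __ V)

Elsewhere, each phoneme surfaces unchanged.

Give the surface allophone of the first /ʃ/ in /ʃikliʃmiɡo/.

/ʃ/ (word-initial) is in the target of rule 1 but the environment (between two vowels) is not met → [ʃ].

[ʃ]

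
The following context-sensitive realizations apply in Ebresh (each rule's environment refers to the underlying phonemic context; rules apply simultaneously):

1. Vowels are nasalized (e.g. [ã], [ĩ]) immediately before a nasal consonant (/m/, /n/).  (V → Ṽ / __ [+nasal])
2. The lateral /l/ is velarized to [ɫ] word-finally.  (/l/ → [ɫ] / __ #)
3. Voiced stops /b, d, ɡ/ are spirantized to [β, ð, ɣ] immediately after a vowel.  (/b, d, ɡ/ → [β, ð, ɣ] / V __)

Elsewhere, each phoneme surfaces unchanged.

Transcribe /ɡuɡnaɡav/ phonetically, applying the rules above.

/ɡ/ (word-initial): rule 3 targets it, but not immediately after a vowel → unchanged [ɡ].
/u/ (between /ɡ/ and /ɡ/): rule 1 targets it, but not before a nasal consonant → unchanged [u].
/ɡ/ meets the environment for rule 3 (immediately after a vowel) → [ɣ].
/a/ — between /n/ and /ɡ/; rule 1 does not apply here → [a].
/ɡ/ — between /a/ and /a/, immediately after a vowel — surfaces as [ɣ] (rule 3).
/a/ (between /ɡ/ and /v/): rule 1 targets it, but not before a nasal consonant → unchanged [a].

[ɡuɣnaɣav]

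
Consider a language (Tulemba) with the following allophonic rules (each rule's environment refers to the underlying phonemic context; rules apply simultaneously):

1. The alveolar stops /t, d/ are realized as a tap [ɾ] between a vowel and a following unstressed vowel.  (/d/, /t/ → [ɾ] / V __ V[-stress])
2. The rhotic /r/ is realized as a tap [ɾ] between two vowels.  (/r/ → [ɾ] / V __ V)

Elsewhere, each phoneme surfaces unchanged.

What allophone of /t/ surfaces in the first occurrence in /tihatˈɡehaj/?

/t/ — word-initial; rule 1 does not apply here → [t].

[t]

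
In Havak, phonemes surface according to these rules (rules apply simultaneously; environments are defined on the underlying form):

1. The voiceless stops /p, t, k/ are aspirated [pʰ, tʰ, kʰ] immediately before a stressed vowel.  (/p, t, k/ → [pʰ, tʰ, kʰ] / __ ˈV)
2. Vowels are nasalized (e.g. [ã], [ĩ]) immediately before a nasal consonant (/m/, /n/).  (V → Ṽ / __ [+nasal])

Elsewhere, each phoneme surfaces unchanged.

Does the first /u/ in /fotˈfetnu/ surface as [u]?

Yes

/u/ (word-final) fails the environment for rule 2, so it stays [u].
The actual realization is [u], which matches [u].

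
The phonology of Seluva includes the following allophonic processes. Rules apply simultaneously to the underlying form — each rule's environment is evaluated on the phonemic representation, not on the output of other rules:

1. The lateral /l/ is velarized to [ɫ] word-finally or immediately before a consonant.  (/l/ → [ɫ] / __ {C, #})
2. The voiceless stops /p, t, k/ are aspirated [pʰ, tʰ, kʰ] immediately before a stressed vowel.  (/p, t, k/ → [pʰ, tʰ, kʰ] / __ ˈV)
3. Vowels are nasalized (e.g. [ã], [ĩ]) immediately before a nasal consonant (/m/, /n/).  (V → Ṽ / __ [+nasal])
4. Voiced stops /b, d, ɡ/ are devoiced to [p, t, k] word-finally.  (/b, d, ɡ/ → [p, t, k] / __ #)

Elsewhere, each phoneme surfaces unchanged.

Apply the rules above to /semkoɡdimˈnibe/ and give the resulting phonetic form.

/s/ — not in any rule's target class → [s].
Rule 3 applies to /e/ (between /s/ and /m/: before a nasal consonant) → [ẽ].
/m/ (between /e/ and /k/): no rule targets it → [m].
/k/ (between /m/ and /o/) is in the target of rule 2 but the environment (immediately before a stressed vowel) is not met → [k].
/o/ (between /k/ and /ɡ/) is in the target of rule 3 but the environment (before a nasal consonant) is not met → [o].
/ɡ/ — between /o/ and /d/; rule 4 does not apply here → [ɡ].
/d/ (between /ɡ/ and /i/) fails the environment for rule 4, so it stays [d].
/i/ (between /d/ and /m/): before a nasal consonant, so rule 3 applies → [ĩ].
/m/ (between /i/ and /n/): no rule targets it → [m].
/n/ stays [n].
/i/ (between /n/ and /b/) is in the target of rule 3 but the environment (before a nasal consonant) is not met → [i].
/b/ (between /i/ and /e/): rule 4 targets it, but not word-finally → unchanged [b].
/e/ (word-final): rule 3 targets it, but not before a nasal consonant → unchanged [e].

[sẽmkoɡdĩmˈnibe]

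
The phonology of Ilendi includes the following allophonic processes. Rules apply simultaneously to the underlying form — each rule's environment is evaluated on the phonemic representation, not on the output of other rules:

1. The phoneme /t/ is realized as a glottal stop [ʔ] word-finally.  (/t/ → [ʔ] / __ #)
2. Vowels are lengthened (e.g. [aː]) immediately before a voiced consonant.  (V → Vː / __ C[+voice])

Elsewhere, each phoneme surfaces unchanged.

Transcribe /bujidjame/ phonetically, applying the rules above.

/u/ — between /b/ and /j/, before a voiced consonant — surfaces as [uː] (rule 2).
/i/ — between /j/ and /d/, before a voiced consonant — surfaces as [iː] (rule 2).
/a/ (between /j/ and /m/) occurs before a voiced consonant → [aː] by rule 2.
/e/ (word-final) fails the environment for rule 2, so it stays [e].

[buːjiːdjaːme]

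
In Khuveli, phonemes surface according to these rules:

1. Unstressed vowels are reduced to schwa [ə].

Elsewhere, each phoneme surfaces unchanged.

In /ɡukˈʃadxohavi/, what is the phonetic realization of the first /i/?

/i/ — word-final, in an unstressed syllable — surfaces as [ə] (rule 1).

[ə]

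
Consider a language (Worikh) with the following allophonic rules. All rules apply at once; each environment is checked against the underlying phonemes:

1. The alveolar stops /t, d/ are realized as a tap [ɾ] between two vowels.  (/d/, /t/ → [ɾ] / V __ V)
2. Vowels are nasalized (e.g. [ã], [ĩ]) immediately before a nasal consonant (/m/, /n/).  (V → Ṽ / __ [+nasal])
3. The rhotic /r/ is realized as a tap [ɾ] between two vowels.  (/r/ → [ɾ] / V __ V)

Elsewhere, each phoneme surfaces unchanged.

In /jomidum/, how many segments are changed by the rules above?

3

Segments that undergo a rule: /o/ → [õ] (rule 2); /d/ → [ɾ] (rule 1); /u/ → [ũ] (rule 2).
All other segments surface unchanged.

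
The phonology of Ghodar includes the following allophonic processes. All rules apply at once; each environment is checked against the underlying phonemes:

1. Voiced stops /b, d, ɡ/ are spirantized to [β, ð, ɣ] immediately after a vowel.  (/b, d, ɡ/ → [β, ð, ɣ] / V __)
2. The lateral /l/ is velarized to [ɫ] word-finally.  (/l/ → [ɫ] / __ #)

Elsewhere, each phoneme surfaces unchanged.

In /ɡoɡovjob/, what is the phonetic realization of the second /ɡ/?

[ɣ]

/ɡ/ — between /o/ and /o/, immediately after a vowel — surfaces as [ɣ] (rule 1).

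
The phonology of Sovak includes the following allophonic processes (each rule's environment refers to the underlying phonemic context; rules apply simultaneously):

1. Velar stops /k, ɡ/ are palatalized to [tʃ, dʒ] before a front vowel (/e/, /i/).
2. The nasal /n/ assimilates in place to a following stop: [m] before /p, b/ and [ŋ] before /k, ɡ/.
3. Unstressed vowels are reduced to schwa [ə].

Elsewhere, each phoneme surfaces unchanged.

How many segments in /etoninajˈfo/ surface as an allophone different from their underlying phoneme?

4

Segments that undergo a rule: /e/ → [ə] (rule 3); /o/ → [ə] (rule 3); /i/ → [ə] (rule 3); /a/ → [ə] (rule 3).
All other segments surface unchanged.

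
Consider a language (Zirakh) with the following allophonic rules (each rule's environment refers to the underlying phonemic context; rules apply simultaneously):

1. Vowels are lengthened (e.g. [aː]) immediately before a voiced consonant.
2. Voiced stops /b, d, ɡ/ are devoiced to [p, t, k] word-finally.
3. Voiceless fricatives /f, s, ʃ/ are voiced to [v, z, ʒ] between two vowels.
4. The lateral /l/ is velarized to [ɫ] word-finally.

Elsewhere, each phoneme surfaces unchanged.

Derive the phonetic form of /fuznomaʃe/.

[fuːznoːmaʒe]

/f/ (word-initial): rule 3 targets it, but not between two vowels → unchanged [f].
Rule 1 applies to /u/ (between /f/ and /z/: before a voiced consonant) → [uː].
/z/ (between /u/ and /n/): no rule targets it → [z].
/n/ stays [n].
Rule 1 applies to /o/ (between /n/ and /m/: before a voiced consonant) → [oː].
/m/ stays [m].
/a/ (between /m/ and /ʃ/) is in the target of rule 1 but the environment (before a voiced consonant) is not met → [a].
Rule 3 applies to /ʃ/ (between /a/ and /e/: between two vowels) → [ʒ].
/e/ (word-final) fails the environment for rule 1, so it stays [e].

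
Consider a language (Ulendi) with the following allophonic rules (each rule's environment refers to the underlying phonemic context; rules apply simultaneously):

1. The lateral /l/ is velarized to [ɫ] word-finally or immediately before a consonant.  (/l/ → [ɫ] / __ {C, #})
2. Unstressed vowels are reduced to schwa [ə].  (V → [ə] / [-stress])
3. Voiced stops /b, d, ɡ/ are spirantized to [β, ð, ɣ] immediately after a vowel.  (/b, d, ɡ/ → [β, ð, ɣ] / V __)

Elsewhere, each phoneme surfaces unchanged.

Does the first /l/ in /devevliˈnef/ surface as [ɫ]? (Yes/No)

/l/ (between /v/ and /i/) fails the environment for rule 1, so it stays [l].
The actual realization is [l], not [ɫ].

No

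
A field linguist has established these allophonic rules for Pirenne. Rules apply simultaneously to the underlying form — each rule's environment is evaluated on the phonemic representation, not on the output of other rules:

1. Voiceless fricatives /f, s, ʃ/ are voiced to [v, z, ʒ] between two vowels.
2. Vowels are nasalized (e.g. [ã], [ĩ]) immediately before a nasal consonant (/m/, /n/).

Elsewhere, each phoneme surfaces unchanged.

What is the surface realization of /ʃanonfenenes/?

[ʃãnõnfẽnẽnes]

/ʃ/ — word-initial; rule 1 does not apply here → [ʃ].
/a/ (between /ʃ/ and /n/): before a nasal consonant, so rule 2 applies → [ã].
/n/ stays [n].
/o/ meets the environment for rule 2 (before a nasal consonant) → [õ].
/n/ (between /o/ and /f/) is unaffected → [n].
/f/ (between /n/ and /e/): rule 1 targets it, but not between two vowels → unchanged [f].
/e/ (between /f/ and /n/): before a nasal consonant, so rule 2 applies → [ẽ].
/n/ (between /e/ and /e/) is unaffected → [n].
/e/ meets the environment for rule 2 (before a nasal consonant) → [ẽ].
/n/ stays [n].
/e/ (between /n/ and /s/) is in the target of rule 2 but the environment (before a nasal consonant) is not met → [e].
/s/ (word-final) is in the target of rule 1 but the environment (between two vowels) is not met → [s].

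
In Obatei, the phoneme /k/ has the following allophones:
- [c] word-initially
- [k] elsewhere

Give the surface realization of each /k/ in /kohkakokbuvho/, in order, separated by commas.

Occurrence 1 (position 1): word-initially → [c].
Occurrence 2 (position 4): no conditioning environment matches → elsewhere allophone [k].
Occurrence 3 (position 6): no conditioning environment matches → elsewhere allophone [k].
Occurrence 4 (position 8): no conditioning environment matches → elsewhere allophone [k].

[c], [k], [k], [k]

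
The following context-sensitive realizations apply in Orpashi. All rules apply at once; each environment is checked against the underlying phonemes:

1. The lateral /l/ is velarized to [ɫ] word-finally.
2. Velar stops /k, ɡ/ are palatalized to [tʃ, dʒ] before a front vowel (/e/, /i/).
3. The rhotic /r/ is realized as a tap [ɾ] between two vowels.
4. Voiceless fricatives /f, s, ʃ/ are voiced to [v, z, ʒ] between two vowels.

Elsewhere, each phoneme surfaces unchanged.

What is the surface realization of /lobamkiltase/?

/l/ (word-initial) is in the target of rule 1 but the environment (word-finally) is not met → [l].
/o/ (between /l/ and /b/) is unaffected → [o].
/b/ (between /o/ and /a/): no rule targets it → [b].
/a/ — not in any rule's target class → [a].
/m/ (between /a/ and /k/): no rule targets it → [m].
/k/ — between /m/ and /i/, before a front vowel — surfaces as [tʃ] (rule 2).
/i/ (between /k/ and /l/): no rule targets it → [i].
/l/ (between /i/ and /t/): rule 1 targets it, but not word-finally → unchanged [l].
/t/ stays [t].
/a/ (between /t/ and /s/) is unaffected → [a].
/s/ — between /a/ and /e/, between two vowels — surfaces as [z] (rule 4).
/e/ stays [e].

[lobamtʃiltaze]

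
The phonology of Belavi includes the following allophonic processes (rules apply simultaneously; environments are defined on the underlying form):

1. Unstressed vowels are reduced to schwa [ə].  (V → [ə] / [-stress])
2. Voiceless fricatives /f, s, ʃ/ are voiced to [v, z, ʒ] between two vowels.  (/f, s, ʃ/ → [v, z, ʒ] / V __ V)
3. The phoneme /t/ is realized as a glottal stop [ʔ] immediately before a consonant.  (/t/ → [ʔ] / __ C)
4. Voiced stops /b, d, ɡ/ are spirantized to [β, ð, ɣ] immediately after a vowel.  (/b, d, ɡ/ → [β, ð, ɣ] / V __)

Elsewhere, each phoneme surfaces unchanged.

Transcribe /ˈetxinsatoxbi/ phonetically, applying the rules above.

[ˈeʔxənsətəxbə]

/e/ (word-initial) is in the target of rule 1 but the environment (in an unstressed syllable) is not met → [e].
/t/ meets the environment for rule 3 (immediately before a consonant) → [ʔ].
/x/ — not in any rule's target class → [x].
/i/ (between /x/ and /n/): in an unstressed syllable, so rule 1 applies → [ə].
/n/ stays [n].
/s/ — between /n/ and /a/; rule 2 does not apply here → [s].
/a/ — between /s/ and /t/, in an unstressed syllable — surfaces as [ə] (rule 1).
/t/ (between /a/ and /o/): rule 3 targets it, but not immediately before a consonant → unchanged [t].
Rule 1 applies to /o/ (between /t/ and /x/: in an unstressed syllable) → [ə].
/x/ (between /o/ and /b/): no rule targets it → [x].
/b/ (between /x/ and /i/): rule 4 targets it, but not immediately after a vowel → unchanged [b].
/i/ — word-final, in an unstressed syllable — surfaces as [ə] (rule 1).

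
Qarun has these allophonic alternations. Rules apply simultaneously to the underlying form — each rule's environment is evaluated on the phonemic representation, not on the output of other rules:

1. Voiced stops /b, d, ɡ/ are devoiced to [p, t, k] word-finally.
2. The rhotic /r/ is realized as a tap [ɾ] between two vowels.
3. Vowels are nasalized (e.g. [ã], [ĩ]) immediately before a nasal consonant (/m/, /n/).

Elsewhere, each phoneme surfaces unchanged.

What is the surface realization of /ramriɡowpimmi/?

/r/ — word-initial; rule 2 does not apply here → [r].
/a/ meets the environment for rule 3 (before a nasal consonant) → [ã].
/m/ — not in any rule's target class → [m].
/r/ — between /m/ and /i/; rule 2 does not apply here → [r].
/i/ (between /r/ and /ɡ/) is in the target of rule 3 but the environment (before a nasal consonant) is not met → [i].
/ɡ/ (between /i/ and /o/): rule 1 targets it, but not word-finally → unchanged [ɡ].
/o/ (between /ɡ/ and /w/) fails the environment for rule 3, so it stays [o].
/w/ (between /o/ and /p/) is unaffected → [w].
/p/ (between /w/ and /i/): no rule targets it → [p].
/i/ — between /p/ and /m/, before a nasal consonant — surfaces as [ĩ] (rule 3).
/m/ — not in any rule's target class → [m].
/m/ (between /m/ and /i/): no rule targets it → [m].
/i/ (word-final) is in the target of rule 3 but the environment (before a nasal consonant) is not met → [i].

[rãmriɡowpĩmmi]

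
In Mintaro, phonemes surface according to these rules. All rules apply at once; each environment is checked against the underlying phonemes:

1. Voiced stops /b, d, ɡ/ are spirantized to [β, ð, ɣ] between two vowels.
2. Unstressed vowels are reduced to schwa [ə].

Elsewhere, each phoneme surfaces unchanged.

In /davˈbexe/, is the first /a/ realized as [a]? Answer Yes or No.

/a/ meets the environment for rule 2 (in an unstressed syllable) → [ə].
The actual realization is [ə], not [a].

No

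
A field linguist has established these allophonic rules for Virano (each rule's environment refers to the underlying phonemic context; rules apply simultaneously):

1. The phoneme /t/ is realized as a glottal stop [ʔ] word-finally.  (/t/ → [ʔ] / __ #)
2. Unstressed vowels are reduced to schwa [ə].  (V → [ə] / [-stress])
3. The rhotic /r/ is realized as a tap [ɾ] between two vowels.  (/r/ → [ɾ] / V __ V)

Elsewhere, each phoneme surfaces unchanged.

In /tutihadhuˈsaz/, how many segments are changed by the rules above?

4

Segments that undergo a rule: /u/ → [ə] (rule 2); /i/ → [ə] (rule 2); /a/ → [ə] (rule 2); /u/ → [ə] (rule 2).
All other segments surface unchanged.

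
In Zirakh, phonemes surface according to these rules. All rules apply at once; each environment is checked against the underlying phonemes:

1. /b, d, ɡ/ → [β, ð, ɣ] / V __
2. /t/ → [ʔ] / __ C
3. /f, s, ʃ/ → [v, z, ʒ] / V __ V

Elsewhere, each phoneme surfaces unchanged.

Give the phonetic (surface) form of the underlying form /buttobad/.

[buʔtoβað]

/b/ (word-initial): rule 1 targets it, but not immediately after a vowel → unchanged [b].
/u/ stays [u].
/t/ meets the environment for rule 2 (immediately before a consonant) → [ʔ].
/t/ (between /t/ and /o/) is in the target of rule 2 but the environment (immediately before a consonant) is not met → [t].
/o/ — not in any rule's target class → [o].
/b/ (between /o/ and /a/): immediately after a vowel, so rule 1 applies → [β].
/a/ stays [a].
/d/ — word-final, immediately after a vowel — surfaces as [ð] (rule 1).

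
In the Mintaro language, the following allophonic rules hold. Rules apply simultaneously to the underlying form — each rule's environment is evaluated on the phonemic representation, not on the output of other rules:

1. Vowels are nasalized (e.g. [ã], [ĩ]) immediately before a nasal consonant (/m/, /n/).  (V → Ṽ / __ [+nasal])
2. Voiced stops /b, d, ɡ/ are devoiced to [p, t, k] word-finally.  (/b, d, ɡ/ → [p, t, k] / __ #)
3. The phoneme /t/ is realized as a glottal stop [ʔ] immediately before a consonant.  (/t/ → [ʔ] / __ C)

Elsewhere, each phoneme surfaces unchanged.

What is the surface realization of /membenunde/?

[mẽmbẽnũnde]

/m/ (word-initial) is unaffected → [m].
/e/ (between /m/ and /m/) occurs before a nasal consonant → [ẽ] by rule 1.
/m/ stays [m].
/b/ (between /m/ and /e/): rule 2 targets it, but not word-finally → unchanged [b].
Rule 1 applies to /e/ (between /b/ and /n/: before a nasal consonant) → [ẽ].
/n/ stays [n].
Rule 1 applies to /u/ (between /n/ and /n/: before a nasal consonant) → [ũ].
/n/ (between /u/ and /d/) is unaffected → [n].
/d/ (between /n/ and /e/) is in the target of rule 2 but the environment (word-finally) is not met → [d].
/e/ — word-final; rule 1 does not apply here → [e].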